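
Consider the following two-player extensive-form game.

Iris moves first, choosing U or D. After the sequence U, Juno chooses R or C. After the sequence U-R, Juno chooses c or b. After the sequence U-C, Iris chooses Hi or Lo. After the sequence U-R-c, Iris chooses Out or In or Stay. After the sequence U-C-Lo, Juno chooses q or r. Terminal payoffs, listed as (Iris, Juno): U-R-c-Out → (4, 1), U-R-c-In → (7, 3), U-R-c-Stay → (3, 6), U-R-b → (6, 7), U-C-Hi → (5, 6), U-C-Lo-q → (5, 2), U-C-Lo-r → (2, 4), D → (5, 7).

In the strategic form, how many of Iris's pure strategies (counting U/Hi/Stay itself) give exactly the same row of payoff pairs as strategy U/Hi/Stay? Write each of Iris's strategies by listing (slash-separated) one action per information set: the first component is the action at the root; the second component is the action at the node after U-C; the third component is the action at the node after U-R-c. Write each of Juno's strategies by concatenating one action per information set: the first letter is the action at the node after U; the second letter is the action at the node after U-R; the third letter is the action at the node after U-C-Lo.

1

Row for U/Hi/Stay (columns Rcq, Rcr, Rbq, Rbr, Ccq, Ccr, Cbq, Cbr): (3,6) (3,6) (6,7) (6,7) (5,6) (5,6) (5,6) (5,6).
Every one of Iris's information sets is on the play path for some reply by Juno when Iris follows U/Hi/Stay.
Changing the action at any of them therefore changes at least one column, so only U/Hi/Stay itself gives this row.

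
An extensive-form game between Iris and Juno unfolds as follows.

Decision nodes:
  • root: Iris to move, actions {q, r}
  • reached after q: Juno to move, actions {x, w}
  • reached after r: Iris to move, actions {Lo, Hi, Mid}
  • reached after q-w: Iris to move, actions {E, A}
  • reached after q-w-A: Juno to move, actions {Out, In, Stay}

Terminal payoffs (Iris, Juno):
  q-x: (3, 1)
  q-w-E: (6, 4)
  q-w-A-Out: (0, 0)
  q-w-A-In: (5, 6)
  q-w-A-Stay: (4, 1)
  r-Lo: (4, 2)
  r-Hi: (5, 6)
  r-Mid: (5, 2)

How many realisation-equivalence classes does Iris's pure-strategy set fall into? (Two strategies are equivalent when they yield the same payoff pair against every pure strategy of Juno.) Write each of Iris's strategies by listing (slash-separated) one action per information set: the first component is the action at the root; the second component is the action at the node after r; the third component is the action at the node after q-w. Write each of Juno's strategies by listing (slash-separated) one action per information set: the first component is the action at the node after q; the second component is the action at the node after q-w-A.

Iris has 12 pure strategies: q/Lo/E, q/Lo/A, q/Hi/E, q/Hi/A, q/Mid/E, q/Mid/A, r/Lo/E, r/Lo/A, r/Hi/E, r/Hi/A, r/Mid/E, r/Mid/A. Columns: x/Out, x/In, x/Stay, w/Out, w/In, w/Stay.
{q/Lo/E, q/Hi/E, q/Mid/E} → row (3,1) (3,1) (3,1) (6,4) (6,4) (6,4)
{q/Lo/A, q/Hi/A, q/Mid/A} → row (3,1) (3,1) (3,1) (0,0) (5,6) (4,1)
{r/Lo/E, r/Lo/A} → row (4,2) (4,2) (4,2) (4,2) (4,2) (4,2)
{r/Hi/E, r/Hi/A} → row (5,6) (5,6) (5,6) (5,6) (5,6) (5,6)
{r/Mid/E, r/Mid/A} → row (5,2) (5,2) (5,2) (5,2) (5,2) (5,2)
That's 5 distinct rows out of 12 strategies.

5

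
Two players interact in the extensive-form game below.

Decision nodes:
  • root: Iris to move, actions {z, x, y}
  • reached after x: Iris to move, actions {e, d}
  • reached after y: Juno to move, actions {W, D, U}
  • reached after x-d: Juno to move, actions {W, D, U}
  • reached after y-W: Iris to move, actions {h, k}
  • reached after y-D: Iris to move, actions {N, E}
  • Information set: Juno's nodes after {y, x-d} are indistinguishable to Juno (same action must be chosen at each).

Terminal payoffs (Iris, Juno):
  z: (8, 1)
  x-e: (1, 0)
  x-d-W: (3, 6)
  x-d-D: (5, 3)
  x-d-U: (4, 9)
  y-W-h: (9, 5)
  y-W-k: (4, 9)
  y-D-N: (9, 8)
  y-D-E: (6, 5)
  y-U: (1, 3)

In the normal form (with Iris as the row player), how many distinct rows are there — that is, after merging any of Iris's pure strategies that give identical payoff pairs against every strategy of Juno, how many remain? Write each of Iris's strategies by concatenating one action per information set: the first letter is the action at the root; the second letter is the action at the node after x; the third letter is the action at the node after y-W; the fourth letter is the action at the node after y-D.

7

Iris has 24 pure strategies: zehN, zehE, zekN, zekE, zdhN, zdhE, zdkN, zdkE, xehN, xehE, xekN, xekE, xdhN, xdhE, xdkN, xdkE, yehN, yehE, yekN, yekE, ydhN, ydhE, ydkN, ydkE. Columns: W, D, U.
{zehN, zehE, zekN, zekE, zdhN, zdhE, zdkN, zdkE} → row (8,1) (8,1) (8,1)
{xehN, xehE, xekN, xekE} → row (1,0) (1,0) (1,0)
{xdhN, xdhE, xdkN, xdkE} → row (3,6) (5,3) (4,9)
{yehN, ydhN} → row (9,5) (9,8) (1,3)
{yehE, ydhE} → row (9,5) (6,5) (1,3)
{yekN, ydkN} → row (4,9) (9,8) (1,3)
{yekE, ydkE} → row (4,9) (6,5) (1,3)
That's 7 distinct rows out of 24 strategies.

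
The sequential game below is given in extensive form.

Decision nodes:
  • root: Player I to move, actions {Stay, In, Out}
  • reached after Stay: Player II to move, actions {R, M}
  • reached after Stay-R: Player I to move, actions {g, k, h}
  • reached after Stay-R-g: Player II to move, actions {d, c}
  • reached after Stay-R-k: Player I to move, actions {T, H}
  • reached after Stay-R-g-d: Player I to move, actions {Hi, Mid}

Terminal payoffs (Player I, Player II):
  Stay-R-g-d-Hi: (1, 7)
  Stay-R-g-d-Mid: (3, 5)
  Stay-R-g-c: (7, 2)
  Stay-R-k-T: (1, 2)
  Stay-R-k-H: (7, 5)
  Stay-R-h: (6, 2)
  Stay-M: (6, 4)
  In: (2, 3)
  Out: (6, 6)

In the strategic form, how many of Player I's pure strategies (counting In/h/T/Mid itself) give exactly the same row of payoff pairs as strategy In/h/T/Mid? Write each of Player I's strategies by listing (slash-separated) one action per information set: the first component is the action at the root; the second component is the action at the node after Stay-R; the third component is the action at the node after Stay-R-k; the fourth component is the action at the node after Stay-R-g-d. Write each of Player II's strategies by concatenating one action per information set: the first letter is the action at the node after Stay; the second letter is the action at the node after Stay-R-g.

Row for In/h/T/Mid (columns Rd, Rc, Md, Mc): (2,3) (2,3) (2,3) (2,3).
Under In/h/T/Mid, Player I's choice at the node after Stay-R and at the node after Stay-R-k and at the node after Stay-R-g-d can never be reached regardless of what Player II does, so varying those choices leaves every outcome unchanged.
Holding the reachable choices fixed and varying the unreachable ones freely already gives 3 × 2 × 2 = 12 equivalent strategies.
No other strategy reproduces this row, so those 12 are the full class: In/g/T/Hi, In/g/T/Mid, In/g/H/Hi, In/g/H/Mid, In/k/T/Hi, In/k/T/Mid, In/k/H/Hi, In/k/H/Mid, In/h/T/Hi, In/h/T/Mid, In/h/H/Hi, In/h/H/Mid.

12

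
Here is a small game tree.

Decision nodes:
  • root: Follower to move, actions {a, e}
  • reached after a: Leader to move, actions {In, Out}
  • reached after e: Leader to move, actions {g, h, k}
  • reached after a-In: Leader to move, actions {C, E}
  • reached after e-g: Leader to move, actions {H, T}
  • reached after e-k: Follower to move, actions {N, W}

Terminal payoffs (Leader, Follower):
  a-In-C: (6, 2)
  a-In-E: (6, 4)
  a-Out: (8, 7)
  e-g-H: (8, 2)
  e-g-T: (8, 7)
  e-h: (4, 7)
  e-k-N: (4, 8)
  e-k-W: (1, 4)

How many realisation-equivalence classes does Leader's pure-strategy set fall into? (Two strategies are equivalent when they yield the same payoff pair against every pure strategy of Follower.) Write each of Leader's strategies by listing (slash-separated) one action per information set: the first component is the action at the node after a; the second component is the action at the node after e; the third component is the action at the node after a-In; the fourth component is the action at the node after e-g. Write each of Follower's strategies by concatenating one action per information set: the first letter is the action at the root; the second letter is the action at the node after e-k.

12

Leader has 24 pure strategies: In/g/C/H, In/g/C/T, In/g/E/H, In/g/E/T, In/h/C/H, In/h/C/T, In/h/E/H, In/h/E/T, In/k/C/H, In/k/C/T, In/k/E/H, In/k/E/T, Out/g/C/H, Out/g/C/T, Out/g/E/H, Out/g/E/T, Out/h/C/H, Out/h/C/T, Out/h/E/H, Out/h/E/T, Out/k/C/H, Out/k/C/T, Out/k/E/H, Out/k/E/T. Columns: aN, aW, eN, eW.
{In/g/C/H} → row (6,2) (6,2) (8,2) (8,2)
{In/g/C/T} → row (6,2) (6,2) (8,7) (8,7)
{In/g/E/H} → row (6,4) (6,4) (8,2) (8,2)
{In/g/E/T} → row (6,4) (6,4) (8,7) (8,7)
{In/h/C/H, In/h/C/T} → row (6,2) (6,2) (4,7) (4,7)
{In/h/E/H, In/h/E/T} → row (6,4) (6,4) (4,7) (4,7)
{In/k/C/H, In/k/C/T} → row (6,2) (6,2) (4,8) (1,4)
{In/k/E/H, In/k/E/T} → row (6,4) (6,4) (4,8) (1,4)
{Out/g/C/H, Out/g/E/H} → row (8,7) (8,7) (8,2) (8,2)
{Out/g/C/T, Out/g/E/T} → row (8,7) (8,7) (8,7) (8,7)
{Out/h/C/H, Out/h/C/T, Out/h/E/H, Out/h/E/T} → row (8,7) (8,7) (4,7) (4,7)
{Out/k/C/H, Out/k/C/T, Out/k/E/H, Out/k/E/T} → row (8,7) (8,7) (4,8) (1,4)
That's 12 distinct rows out of 24 strategies.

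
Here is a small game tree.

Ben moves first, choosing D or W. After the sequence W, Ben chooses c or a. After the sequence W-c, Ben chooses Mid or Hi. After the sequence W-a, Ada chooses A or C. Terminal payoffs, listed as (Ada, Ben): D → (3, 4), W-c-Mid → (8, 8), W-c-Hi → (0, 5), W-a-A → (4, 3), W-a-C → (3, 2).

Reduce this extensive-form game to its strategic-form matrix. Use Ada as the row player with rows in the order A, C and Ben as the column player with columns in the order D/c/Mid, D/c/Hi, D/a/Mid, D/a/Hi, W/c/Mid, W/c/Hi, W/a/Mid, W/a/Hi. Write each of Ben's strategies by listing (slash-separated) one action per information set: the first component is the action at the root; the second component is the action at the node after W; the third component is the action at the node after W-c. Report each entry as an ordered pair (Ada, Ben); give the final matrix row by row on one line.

A: (3,4) (3,4) (3,4) (3,4) (8,8) (0,5) (4,3) (4,3) | C: (3,4) (3,4) (3,4) (3,4) (8,8) (0,5) (3,2) (3,2)

Row A: D/c/Mid→(3,4), D/c/Hi→(3,4), D/a/Mid→(3,4), D/a/Hi→(3,4), W/c/Mid→(8,8), W/c/Hi→(0,5), W/a/Mid→(4,3), W/a/Hi→(4,3)
Row C: D/c/Mid→(3,4), D/c/Hi→(3,4), D/a/Mid→(3,4), D/a/Hi→(3,4), W/c/Mid→(8,8), W/c/Hi→(0,5), W/a/Mid→(3,2), W/a/Hi→(3,2)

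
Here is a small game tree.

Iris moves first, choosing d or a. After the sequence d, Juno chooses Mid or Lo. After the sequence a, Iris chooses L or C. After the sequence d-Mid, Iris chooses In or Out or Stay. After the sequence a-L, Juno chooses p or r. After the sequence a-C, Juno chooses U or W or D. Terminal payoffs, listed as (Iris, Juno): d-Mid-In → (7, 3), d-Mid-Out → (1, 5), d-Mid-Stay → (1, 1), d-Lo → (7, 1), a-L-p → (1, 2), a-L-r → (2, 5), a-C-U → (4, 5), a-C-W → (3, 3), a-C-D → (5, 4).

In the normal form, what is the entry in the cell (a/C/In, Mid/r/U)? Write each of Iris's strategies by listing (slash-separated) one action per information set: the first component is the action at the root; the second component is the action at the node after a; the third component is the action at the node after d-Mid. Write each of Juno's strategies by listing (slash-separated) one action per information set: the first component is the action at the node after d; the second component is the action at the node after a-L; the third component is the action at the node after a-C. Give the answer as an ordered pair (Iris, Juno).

Trace the play path from the root:
  Iris plays a
  Iris plays C at [a]
  Juno plays U at [a-C]
→ terminal payoff (4, 5).
(Iris's choice at the node after d-Mid is never reached on this path, so it doesn't affect the outcome.)

(4, 5)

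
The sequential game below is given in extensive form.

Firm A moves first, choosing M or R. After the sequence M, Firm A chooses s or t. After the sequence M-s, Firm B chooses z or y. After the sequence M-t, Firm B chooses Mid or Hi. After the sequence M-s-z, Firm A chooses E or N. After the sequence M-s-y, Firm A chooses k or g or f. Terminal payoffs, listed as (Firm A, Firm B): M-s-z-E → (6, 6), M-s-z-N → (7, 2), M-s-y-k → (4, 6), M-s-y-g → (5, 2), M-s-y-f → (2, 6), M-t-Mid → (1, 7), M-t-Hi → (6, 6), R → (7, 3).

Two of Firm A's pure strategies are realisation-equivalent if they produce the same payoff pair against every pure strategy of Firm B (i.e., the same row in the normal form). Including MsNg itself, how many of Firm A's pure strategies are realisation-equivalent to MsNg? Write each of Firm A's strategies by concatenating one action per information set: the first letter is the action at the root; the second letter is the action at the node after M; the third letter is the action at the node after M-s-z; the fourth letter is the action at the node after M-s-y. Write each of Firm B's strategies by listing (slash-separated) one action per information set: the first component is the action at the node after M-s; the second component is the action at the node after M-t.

Row for MsNg (columns z/Mid, z/Hi, y/Mid, y/Hi): (7,2) (7,2) (5,2) (5,2).
Every one of Firm A's information sets is on the play path for some reply by Firm B when Firm A follows MsNg.
Changing the action at any of them therefore changes at least one column, so only MsNg itself gives this row.

1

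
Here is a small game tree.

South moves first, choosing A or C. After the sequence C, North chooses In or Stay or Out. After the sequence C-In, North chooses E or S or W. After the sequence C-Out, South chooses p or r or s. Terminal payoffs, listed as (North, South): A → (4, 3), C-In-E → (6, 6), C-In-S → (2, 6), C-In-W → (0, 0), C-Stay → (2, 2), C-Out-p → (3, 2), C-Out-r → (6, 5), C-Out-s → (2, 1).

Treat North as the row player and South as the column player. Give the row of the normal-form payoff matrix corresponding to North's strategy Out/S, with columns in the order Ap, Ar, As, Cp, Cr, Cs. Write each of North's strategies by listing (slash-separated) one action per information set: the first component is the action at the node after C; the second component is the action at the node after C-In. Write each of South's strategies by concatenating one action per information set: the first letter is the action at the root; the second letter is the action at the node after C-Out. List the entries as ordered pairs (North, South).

vs Ap: South plays A → (4, 3)
vs Ar: South plays A → (4, 3)
vs As: South plays A → (4, 3)
vs Cp: South plays C → North plays Out at [C] → South plays p at [C-Out] → (3, 2)
vs Cr: South plays C → North plays Out at [C] → South plays r at [C-Out] → (6, 5)
vs Cs: South plays C → North plays Out at [C] → South plays s at [C-Out] → (2, 1)

(4,3) (4,3) (4,3) (3,2) (6,5) (2,1)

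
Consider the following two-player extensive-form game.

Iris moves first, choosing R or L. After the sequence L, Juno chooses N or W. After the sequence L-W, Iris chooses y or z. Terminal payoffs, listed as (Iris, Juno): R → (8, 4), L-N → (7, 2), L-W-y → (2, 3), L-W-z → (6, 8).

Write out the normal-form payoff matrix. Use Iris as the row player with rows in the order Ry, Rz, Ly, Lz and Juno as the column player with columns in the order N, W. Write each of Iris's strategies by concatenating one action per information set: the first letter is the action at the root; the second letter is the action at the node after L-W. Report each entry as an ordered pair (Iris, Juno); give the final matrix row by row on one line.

Row Ry: N→(8,4), W→(8,4)
Row Rz: N→(8,4), W→(8,4)
Row Ly: N→(7,2), W→(2,3)
Row Lz: N→(7,2), W→(6,8)

Ry: (8,4) (8,4) | Rz: (8,4) (8,4) | Ly: (7,2) (2,3) | Lz: (7,2) (6,8)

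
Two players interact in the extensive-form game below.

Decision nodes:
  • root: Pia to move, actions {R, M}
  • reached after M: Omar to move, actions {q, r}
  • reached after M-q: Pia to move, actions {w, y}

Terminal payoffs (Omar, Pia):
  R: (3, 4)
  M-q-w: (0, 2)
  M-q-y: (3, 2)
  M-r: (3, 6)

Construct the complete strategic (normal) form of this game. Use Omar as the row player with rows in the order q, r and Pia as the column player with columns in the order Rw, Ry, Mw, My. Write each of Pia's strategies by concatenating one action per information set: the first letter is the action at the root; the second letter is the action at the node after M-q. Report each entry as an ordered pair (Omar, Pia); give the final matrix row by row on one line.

Row q: Rw→(3,4), Ry→(3,4), Mw→(0,2), My→(3,2)
Row r: Rw→(3,4), Ry→(3,4), Mw→(3,6), My→(3,6)

q: (3,4) (3,4) (0,2) (3,2) | r: (3,4) (3,4) (3,6) (3,6)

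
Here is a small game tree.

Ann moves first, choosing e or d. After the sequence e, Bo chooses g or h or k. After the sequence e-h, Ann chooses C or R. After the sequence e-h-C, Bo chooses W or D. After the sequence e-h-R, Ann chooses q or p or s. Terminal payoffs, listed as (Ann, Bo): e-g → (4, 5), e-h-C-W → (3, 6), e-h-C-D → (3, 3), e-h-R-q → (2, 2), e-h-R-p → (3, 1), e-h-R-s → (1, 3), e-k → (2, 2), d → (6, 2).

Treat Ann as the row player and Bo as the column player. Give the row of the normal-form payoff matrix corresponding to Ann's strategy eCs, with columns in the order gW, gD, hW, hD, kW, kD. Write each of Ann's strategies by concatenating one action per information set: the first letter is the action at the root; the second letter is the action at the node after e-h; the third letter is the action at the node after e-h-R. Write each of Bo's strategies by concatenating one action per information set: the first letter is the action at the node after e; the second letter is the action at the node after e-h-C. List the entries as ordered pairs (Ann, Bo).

(4,5) (4,5) (3,6) (3,3) (2,2) (2,2)

vs gW: Ann plays e → Bo plays g at [e] → (4, 5)
vs gD: Ann plays e → Bo plays g at [e] → (4, 5)
vs hW: Ann plays e → Bo plays h at [e] → Ann plays C at [e-h] → Bo plays W at [e-h-C] → (3, 6)
vs hD: Ann plays e → Bo plays h at [e] → Ann plays C at [e-h] → Bo plays D at [e-h-C] → (3, 3)
vs kW: Ann plays e → Bo plays k at [e] → (2, 2)
vs kD: Ann plays e → Bo plays k at [e] → (2, 2)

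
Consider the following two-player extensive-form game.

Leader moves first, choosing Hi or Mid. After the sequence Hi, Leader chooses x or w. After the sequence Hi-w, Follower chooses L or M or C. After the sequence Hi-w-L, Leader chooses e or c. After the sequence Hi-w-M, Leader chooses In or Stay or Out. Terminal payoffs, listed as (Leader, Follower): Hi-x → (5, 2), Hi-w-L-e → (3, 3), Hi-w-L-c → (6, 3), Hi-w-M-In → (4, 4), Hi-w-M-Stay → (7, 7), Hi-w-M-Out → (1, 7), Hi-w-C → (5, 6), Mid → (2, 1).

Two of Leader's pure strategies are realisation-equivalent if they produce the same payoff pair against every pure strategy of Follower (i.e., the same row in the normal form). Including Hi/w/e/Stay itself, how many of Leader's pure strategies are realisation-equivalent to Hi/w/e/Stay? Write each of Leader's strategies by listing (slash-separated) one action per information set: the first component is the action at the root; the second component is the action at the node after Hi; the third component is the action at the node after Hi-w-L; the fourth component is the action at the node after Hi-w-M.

Row for Hi/w/e/Stay (columns L, M, C): (3,3) (7,7) (5,6).
Every one of Leader's information sets is on the play path for some reply by Follower when Leader follows Hi/w/e/Stay.
Changing the action at any of them therefore changes at least one column, so only Hi/w/e/Stay itself gives this row.

1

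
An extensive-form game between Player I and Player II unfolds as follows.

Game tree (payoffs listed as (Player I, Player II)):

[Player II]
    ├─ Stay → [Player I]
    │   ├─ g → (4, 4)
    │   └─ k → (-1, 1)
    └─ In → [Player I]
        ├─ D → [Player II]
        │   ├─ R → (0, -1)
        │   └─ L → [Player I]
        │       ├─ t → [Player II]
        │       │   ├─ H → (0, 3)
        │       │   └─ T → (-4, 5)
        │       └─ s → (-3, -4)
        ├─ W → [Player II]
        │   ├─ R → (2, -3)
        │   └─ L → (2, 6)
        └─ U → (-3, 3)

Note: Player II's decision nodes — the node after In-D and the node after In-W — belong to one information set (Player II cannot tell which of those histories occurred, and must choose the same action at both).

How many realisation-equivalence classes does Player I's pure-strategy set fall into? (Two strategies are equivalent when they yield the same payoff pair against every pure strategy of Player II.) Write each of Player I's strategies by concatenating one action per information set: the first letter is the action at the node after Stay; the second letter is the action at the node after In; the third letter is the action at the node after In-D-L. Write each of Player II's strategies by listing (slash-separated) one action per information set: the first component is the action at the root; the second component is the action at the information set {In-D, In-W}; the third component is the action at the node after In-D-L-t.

Player I has 12 pure strategies: gDt, gDs, gWt, gWs, gUt, gUs, kDt, kDs, kWt, kWs, kUt, kUs. Columns: Stay/R/H, Stay/R/T, Stay/L/H, Stay/L/T, In/R/H, In/R/T, In/L/H, In/L/T.
{gDt} → row (4,4) (4,4) (4,4) (4,4) (0,-1) (0,-1) (0,3) (-4,5)
{gDs} → row (4,4) (4,4) (4,4) (4,4) (0,-1) (0,-1) (-3,-4) (-3,-4)
{gWt, gWs} → row (4,4) (4,4) (4,4) (4,4) (2,-3) (2,-3) (2,6) (2,6)
{gUt, gUs} → row (4,4) (4,4) (4,4) (4,4) (-3,3) (-3,3) (-3,3) (-3,3)
{kDt} → row (-1,1) (-1,1) (-1,1) (-1,1) (0,-1) (0,-1) (0,3) (-4,5)
{kDs} → row (-1,1) (-1,1) (-1,1) (-1,1) (0,-1) (0,-1) (-3,-4) (-3,-4)
{kWt, kWs} → row (-1,1) (-1,1) (-1,1) (-1,1) (2,-3) (2,-3) (2,6) (2,6)
{kUt, kUs} → row (-1,1) (-1,1) (-1,1) (-1,1) (-3,3) (-3,3) (-3,3) (-3,3)
That's 8 distinct rows out of 12 strategies.

8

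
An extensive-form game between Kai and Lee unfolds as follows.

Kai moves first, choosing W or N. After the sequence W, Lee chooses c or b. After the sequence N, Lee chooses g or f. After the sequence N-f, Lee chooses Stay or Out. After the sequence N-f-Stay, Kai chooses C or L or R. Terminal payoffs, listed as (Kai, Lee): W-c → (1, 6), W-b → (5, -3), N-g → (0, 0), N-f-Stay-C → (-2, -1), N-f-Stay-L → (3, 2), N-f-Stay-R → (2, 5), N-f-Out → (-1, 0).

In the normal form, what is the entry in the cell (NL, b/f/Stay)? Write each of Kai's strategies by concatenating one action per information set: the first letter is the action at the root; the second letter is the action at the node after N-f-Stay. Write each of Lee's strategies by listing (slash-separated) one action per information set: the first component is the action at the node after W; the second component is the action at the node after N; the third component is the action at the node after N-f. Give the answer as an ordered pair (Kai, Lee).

(3, 2)

Trace the play path from the root:
  Kai plays N
  Lee plays f at [N]
  Lee plays Stay at [N-f]
  Kai plays L at [N-f-Stay]
→ terminal payoff (3, 2).
(Lee's choice at the node after W is never reached on this path, so it doesn't affect the outcome.)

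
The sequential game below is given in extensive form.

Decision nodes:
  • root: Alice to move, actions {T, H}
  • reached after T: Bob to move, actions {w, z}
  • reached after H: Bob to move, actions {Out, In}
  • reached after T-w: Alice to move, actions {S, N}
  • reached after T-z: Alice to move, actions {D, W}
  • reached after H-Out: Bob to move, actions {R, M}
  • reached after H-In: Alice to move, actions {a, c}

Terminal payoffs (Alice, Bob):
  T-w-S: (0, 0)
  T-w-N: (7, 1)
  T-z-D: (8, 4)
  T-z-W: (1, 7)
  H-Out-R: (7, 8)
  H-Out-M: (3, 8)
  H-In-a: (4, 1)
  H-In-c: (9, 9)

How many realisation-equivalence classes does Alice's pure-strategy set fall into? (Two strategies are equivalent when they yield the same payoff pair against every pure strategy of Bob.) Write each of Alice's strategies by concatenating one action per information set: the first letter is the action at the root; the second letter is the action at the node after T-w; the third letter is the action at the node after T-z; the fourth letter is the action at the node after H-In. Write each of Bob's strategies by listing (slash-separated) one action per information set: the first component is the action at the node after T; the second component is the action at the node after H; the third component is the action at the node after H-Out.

6

Alice has 16 pure strategies: TSDa, TSDc, TSWa, TSWc, TNDa, TNDc, TNWa, TNWc, HSDa, HSDc, HSWa, HSWc, HNDa, HNDc, HNWa, HNWc. Columns: w/Out/R, w/Out/M, w/In/R, w/In/M, z/Out/R, z/Out/M, z/In/R, z/In/M.
{TSDa, TSDc} → row (0,0) (0,0) (0,0) (0,0) (8,4) (8,4) (8,4) (8,4)
{TSWa, TSWc} → row (0,0) (0,0) (0,0) (0,0) (1,7) (1,7) (1,7) (1,7)
{TNDa, TNDc} → row (7,1) (7,1) (7,1) (7,1) (8,4) (8,4) (8,4) (8,4)
{TNWa, TNWc} → row (7,1) (7,1) (7,1) (7,1) (1,7) (1,7) (1,7) (1,7)
{HSDa, HSWa, HNDa, HNWa} → row (7,8) (3,8) (4,1) (4,1) (7,8) (3,8) (4,1) (4,1)
{HSDc, HSWc, HNDc, HNWc} → row (7,8) (3,8) (9,9) (9,9) (7,8) (3,8) (9,9) (9,9)
That's 6 distinct rows out of 16 strategies.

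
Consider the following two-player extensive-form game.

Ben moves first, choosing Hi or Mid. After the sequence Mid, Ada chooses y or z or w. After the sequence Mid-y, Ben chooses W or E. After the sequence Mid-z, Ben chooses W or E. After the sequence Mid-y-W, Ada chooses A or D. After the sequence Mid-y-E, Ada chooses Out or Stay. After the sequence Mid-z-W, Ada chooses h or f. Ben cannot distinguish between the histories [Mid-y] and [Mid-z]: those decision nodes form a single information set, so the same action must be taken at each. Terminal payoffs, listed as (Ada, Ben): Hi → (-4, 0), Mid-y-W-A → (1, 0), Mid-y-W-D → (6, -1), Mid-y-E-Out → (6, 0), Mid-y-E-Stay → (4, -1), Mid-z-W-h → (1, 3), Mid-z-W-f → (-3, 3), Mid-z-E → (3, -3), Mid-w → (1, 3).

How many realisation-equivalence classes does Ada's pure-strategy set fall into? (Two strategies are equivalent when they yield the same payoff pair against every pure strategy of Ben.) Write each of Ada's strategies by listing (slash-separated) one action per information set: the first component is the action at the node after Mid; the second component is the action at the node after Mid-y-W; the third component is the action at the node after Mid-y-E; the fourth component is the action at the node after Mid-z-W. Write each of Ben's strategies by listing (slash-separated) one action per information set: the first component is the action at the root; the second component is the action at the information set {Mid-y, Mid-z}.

7

Ada has 24 pure strategies: y/A/Out/h, y/A/Out/f, y/A/Stay/h, y/A/Stay/f, y/D/Out/h, y/D/Out/f, y/D/Stay/h, y/D/Stay/f, z/A/Out/h, z/A/Out/f, z/A/Stay/h, z/A/Stay/f, z/D/Out/h, z/D/Out/f, z/D/Stay/h, z/D/Stay/f, w/A/Out/h, w/A/Out/f, w/A/Stay/h, w/A/Stay/f, w/D/Out/h, w/D/Out/f, w/D/Stay/h, w/D/Stay/f. Columns: Hi/W, Hi/E, Mid/W, Mid/E.
{y/A/Out/h, y/A/Out/f} → row (-4,0) (-4,0) (1,0) (6,0)
{y/A/Stay/h, y/A/Stay/f} → row (-4,0) (-4,0) (1,0) (4,-1)
{y/D/Out/h, y/D/Out/f} → row (-4,0) (-4,0) (6,-1) (6,0)
{y/D/Stay/h, y/D/Stay/f} → row (-4,0) (-4,0) (6,-1) (4,-1)
{z/A/Out/h, z/A/Stay/h, z/D/Out/h, z/D/Stay/h} → row (-4,0) (-4,0) (1,3) (3,-3)
{z/A/Out/f, z/A/Stay/f, z/D/Out/f, z/D/Stay/f} → row (-4,0) (-4,0) (-3,3) (3,-3)
{w/A/Out/h, w/A/Out/f, w/A/Stay/h, w/A/Stay/f, w/D/Out/h, w/D/Out/f, w/D/Stay/h, w/D/Stay/f} → row (-4,0) (-4,0) (1,3) (1,3)
That's 7 distinct rows out of 24 strategies.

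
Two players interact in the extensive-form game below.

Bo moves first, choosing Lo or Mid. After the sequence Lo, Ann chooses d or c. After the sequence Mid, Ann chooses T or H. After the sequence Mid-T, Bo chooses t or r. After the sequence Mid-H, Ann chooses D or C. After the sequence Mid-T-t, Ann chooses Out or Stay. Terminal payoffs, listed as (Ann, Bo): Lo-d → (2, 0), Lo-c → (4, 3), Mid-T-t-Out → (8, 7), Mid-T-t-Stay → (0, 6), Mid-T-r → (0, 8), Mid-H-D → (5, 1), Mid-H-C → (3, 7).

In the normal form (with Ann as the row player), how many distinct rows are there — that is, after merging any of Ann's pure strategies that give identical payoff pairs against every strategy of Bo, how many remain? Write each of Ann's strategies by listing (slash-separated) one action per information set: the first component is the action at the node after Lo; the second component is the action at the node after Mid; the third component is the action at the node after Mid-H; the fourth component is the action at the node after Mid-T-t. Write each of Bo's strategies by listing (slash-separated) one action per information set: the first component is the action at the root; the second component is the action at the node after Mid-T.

Ann has 16 pure strategies: d/T/D/Out, d/T/D/Stay, d/T/C/Out, d/T/C/Stay, d/H/D/Out, d/H/D/Stay, d/H/C/Out, d/H/C/Stay, c/T/D/Out, c/T/D/Stay, c/T/C/Out, c/T/C/Stay, c/H/D/Out, c/H/D/Stay, c/H/C/Out, c/H/C/Stay. Columns: Lo/t, Lo/r, Mid/t, Mid/r.
{d/T/D/Out, d/T/C/Out} → row (2,0) (2,0) (8,7) (0,8)
{d/T/D/Stay, d/T/C/Stay} → row (2,0) (2,0) (0,6) (0,8)
{d/H/D/Out, d/H/D/Stay} → row (2,0) (2,0) (5,1) (5,1)
{d/H/C/Out, d/H/C/Stay} → row (2,0) (2,0) (3,7) (3,7)
{c/T/D/Out, c/T/C/Out} → row (4,3) (4,3) (8,7) (0,8)
{c/T/D/Stay, c/T/C/Stay} → row (4,3) (4,3) (0,6) (0,8)
{c/H/D/Out, c/H/D/Stay} → row (4,3) (4,3) (5,1) (5,1)
{c/H/C/Out, c/H/C/Stay} → row (4,3) (4,3) (3,7) (3,7)
That's 8 distinct rows out of 16 strategies.

8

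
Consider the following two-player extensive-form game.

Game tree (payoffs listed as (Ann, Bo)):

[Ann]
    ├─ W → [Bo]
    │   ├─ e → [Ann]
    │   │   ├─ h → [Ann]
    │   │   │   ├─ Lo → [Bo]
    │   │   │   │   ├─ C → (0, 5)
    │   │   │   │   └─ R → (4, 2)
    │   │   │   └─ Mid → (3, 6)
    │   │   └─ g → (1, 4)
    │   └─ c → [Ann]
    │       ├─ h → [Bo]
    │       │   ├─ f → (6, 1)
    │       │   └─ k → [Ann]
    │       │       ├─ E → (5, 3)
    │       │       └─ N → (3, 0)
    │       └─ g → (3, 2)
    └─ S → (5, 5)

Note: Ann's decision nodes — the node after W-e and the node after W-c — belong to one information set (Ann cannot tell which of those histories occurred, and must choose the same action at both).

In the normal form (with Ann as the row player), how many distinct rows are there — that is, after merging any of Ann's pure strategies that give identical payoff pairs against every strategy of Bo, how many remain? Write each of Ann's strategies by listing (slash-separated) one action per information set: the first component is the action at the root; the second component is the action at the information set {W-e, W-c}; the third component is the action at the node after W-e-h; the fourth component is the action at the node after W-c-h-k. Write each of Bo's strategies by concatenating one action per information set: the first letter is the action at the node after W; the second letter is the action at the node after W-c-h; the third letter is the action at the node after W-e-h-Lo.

6

Ann has 16 pure strategies: W/h/Lo/E, W/h/Lo/N, W/h/Mid/E, W/h/Mid/N, W/g/Lo/E, W/g/Lo/N, W/g/Mid/E, W/g/Mid/N, S/h/Lo/E, S/h/Lo/N, S/h/Mid/E, S/h/Mid/N, S/g/Lo/E, S/g/Lo/N, S/g/Mid/E, S/g/Mid/N. Columns: efC, efR, ekC, ekR, cfC, cfR, ckC, ckR.
{W/h/Lo/E} → row (0,5) (4,2) (0,5) (4,2) (6,1) (6,1) (5,3) (5,3)
{W/h/Lo/N} → row (0,5) (4,2) (0,5) (4,2) (6,1) (6,1) (3,0) (3,0)
{W/h/Mid/E} → row (3,6) (3,6) (3,6) (3,6) (6,1) (6,1) (5,3) (5,3)
{W/h/Mid/N} → row (3,6) (3,6) (3,6) (3,6) (6,1) (6,1) (3,0) (3,0)
{W/g/Lo/E, W/g/Lo/N, W/g/Mid/E, W/g/Mid/N} → row (1,4) (1,4) (1,4) (1,4) (3,2) (3,2) (3,2) (3,2)
{S/h/Lo/E, S/h/Lo/N, S/h/Mid/E, S/h/Mid/N, S/g/Lo/E, S/g/Lo/N, S/g/Mid/E, S/g/Mid/N} → row (5,5) (5,5) (5,5) (5,5) (5,5) (5,5) (5,5) (5,5)
That's 6 distinct rows out of 16 strategies.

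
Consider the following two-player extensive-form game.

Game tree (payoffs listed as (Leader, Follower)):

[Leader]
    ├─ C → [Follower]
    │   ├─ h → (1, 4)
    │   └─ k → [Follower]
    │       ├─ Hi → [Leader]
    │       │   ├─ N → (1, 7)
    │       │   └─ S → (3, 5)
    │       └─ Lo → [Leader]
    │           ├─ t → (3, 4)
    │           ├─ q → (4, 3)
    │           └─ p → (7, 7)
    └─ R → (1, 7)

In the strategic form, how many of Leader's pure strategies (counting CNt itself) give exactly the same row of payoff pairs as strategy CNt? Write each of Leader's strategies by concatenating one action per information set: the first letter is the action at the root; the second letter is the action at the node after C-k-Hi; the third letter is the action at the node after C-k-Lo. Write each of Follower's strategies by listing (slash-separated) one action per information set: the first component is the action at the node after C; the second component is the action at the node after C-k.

Row for CNt (columns h/Hi, h/Lo, k/Hi, k/Lo): (1,4) (1,4) (1,7) (3,4).
Every one of Leader's information sets is on the play path for some reply by Follower when Leader follows CNt.
Changing the action at any of them therefore changes at least one column, so only CNt itself gives this row.

1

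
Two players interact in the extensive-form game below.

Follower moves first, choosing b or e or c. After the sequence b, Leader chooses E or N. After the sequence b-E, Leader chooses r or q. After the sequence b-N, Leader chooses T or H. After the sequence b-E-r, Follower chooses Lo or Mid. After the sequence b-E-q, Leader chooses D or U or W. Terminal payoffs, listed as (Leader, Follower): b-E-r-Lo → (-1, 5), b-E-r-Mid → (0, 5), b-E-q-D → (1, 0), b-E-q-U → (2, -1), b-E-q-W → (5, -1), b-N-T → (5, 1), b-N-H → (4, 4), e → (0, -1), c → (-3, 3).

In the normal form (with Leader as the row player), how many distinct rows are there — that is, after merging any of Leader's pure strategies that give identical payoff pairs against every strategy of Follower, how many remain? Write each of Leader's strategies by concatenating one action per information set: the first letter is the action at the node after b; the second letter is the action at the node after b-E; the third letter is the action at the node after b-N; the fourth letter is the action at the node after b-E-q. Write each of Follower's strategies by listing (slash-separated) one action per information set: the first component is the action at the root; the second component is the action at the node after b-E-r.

6

Leader has 24 pure strategies: ErTD, ErTU, ErTW, ErHD, ErHU, ErHW, EqTD, EqTU, EqTW, EqHD, EqHU, EqHW, NrTD, NrTU, NrTW, NrHD, NrHU, NrHW, NqTD, NqTU, NqTW, NqHD, NqHU, NqHW. Columns: b/Lo, b/Mid, e/Lo, e/Mid, c/Lo, c/Mid.
{ErTD, ErTU, ErTW, ErHD, ErHU, ErHW} → row (-1,5) (0,5) (0,-1) (0,-1) (-3,3) (-3,3)
{EqTD, EqHD} → row (1,0) (1,0) (0,-1) (0,-1) (-3,3) (-3,3)
{EqTU, EqHU} → row (2,-1) (2,-1) (0,-1) (0,-1) (-3,3) (-3,3)
{EqTW, EqHW} → row (5,-1) (5,-1) (0,-1) (0,-1) (-3,3) (-3,3)
{NrTD, NrTU, NrTW, NqTD, NqTU, NqTW} → row (5,1) (5,1) (0,-1) (0,-1) (-3,3) (-3,3)
{NrHD, NrHU, NrHW, NqHD, NqHU, NqHW} → row (4,4) (4,4) (0,-1) (0,-1) (-3,3) (-3,3)
That's 6 distinct rows out of 24 strategies.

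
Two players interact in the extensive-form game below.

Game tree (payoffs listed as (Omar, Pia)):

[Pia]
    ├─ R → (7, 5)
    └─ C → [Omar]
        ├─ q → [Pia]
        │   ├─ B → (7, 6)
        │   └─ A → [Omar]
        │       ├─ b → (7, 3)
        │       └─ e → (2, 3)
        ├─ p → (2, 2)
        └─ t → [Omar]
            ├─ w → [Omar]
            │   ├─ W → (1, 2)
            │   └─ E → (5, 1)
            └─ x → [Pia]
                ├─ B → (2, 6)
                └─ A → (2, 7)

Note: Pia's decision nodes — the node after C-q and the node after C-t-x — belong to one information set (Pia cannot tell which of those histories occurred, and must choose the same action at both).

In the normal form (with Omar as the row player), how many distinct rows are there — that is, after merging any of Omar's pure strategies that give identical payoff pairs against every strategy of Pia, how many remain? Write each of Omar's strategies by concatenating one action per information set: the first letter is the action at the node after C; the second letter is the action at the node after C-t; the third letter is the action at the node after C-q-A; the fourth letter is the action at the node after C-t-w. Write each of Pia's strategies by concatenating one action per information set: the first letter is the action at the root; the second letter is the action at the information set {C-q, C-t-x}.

6

Omar has 24 pure strategies: qwbW, qwbE, qweW, qweE, qxbW, qxbE, qxeW, qxeE, pwbW, pwbE, pweW, pweE, pxbW, pxbE, pxeW, pxeE, twbW, twbE, tweW, tweE, txbW, txbE, txeW, txeE. Columns: RB, RA, CB, CA.
{qwbW, qwbE, qxbW, qxbE} → row (7,5) (7,5) (7,6) (7,3)
{qweW, qweE, qxeW, qxeE} → row (7,5) (7,5) (7,6) (2,3)
{pwbW, pwbE, pweW, pweE, pxbW, pxbE, pxeW, pxeE} → row (7,5) (7,5) (2,2) (2,2)
{twbW, tweW} → row (7,5) (7,5) (1,2) (1,2)
{twbE, tweE} → row (7,5) (7,5) (5,1) (5,1)
{txbW, txbE, txeW, txeE} → row (7,5) (7,5) (2,6) (2,7)
That's 6 distinct rows out of 24 strategies.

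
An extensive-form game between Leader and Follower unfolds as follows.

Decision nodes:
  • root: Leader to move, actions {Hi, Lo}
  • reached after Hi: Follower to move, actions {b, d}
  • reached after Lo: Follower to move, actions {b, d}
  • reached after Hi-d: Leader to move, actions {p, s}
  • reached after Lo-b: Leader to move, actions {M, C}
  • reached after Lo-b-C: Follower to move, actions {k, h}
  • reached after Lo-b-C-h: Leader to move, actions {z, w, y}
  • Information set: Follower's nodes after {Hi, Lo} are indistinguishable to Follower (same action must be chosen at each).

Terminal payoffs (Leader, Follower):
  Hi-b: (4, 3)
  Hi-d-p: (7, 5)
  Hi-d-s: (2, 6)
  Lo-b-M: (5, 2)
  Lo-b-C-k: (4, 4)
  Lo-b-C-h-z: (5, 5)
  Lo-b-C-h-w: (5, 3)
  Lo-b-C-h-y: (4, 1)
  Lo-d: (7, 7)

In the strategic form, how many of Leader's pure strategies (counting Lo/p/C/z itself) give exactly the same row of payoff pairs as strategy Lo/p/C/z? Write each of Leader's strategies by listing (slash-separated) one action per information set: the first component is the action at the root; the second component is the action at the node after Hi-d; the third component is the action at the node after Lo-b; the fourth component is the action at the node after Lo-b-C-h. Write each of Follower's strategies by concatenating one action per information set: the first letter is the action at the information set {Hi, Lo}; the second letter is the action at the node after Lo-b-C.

2

Row for Lo/p/C/z (columns bk, bh, dk, dh): (4,4) (5,5) (7,7) (7,7).
Under Lo/p/C/z, Leader's choice at the node after Hi-d can never be reached regardless of what Follower does, so varying those choices leaves every outcome unchanged.
Holding the reachable choices fixed and varying the unreachable one freely already gives 2 equivalent strategies.
No other strategy reproduces this row, so those 2 are the full class: Lo/p/C/z, Lo/s/C/z.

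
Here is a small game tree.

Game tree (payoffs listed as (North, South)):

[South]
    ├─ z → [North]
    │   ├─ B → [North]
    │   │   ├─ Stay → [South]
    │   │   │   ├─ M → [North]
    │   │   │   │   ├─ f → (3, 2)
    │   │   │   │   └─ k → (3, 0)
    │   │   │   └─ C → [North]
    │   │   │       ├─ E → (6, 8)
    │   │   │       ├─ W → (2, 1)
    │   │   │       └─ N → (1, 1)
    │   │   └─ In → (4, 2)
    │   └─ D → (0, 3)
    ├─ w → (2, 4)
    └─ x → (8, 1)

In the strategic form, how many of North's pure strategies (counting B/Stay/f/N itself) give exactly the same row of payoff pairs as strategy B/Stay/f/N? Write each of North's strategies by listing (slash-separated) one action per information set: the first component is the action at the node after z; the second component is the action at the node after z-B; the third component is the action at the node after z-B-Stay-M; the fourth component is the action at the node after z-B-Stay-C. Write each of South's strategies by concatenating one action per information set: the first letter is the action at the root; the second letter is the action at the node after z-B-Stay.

1

Row for B/Stay/f/N (columns zM, zC, wM, wC, xM, xC): (3,2) (1,1) (2,4) (2,4) (8,1) (8,1).
Every one of North's information sets is on the play path for some reply by South when North follows B/Stay/f/N.
Changing the action at any of them therefore changes at least one column, so only B/Stay/f/N itself gives this row.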